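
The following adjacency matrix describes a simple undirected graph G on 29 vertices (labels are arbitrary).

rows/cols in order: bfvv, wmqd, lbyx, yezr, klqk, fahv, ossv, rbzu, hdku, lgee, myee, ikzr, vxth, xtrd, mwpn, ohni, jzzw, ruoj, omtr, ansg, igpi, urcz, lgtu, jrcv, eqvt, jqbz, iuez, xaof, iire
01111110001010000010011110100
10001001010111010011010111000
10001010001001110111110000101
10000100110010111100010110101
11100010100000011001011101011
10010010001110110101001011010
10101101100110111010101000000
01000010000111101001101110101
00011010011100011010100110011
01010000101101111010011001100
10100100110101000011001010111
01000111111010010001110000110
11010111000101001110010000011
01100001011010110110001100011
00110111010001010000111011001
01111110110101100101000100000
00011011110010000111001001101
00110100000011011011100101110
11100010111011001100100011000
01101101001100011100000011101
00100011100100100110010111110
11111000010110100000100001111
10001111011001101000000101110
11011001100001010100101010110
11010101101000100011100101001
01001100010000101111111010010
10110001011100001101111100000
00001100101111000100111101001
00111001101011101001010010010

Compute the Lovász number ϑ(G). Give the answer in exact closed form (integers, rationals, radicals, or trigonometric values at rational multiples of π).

Vertex xtrd has 14 neighbors: wmqd, lbyx, rbzu, lgee, myee, vxth, mwpn, ohni, ruoj, omtr, lgtu, jrcv, xaof, iire.
deg(lgtu) = 14; N(lgtu) = {bfvv, klqk, fahv, ossv, rbzu, lgee, myee, xtrd, mwpn, jzzw, jrcv, jqbz, iuez, xaof}.
Vertex rbzu has 14 neighbors: wmqd, ossv, ikzr, vxth, xtrd, mwpn, jzzw, ansg, igpi, lgtu, jrcv, eqvt, iuez, iire.
deg(wmqd) = 14; N(wmqd) = {bfvv, klqk, rbzu, lgee, ikzr, vxth, xtrd, ohni, omtr, ansg, urcz, jrcv, eqvt, jqbz}.
deg(v) = 14 for all v (|V|=29); Paley(29): SR with (k,λ,μ)=(14,6,7).
spec(A) ≈ [14.0, 2.192582, -3.192582] (distinct, 6 d.p.).
ϑ = −N·λ_min/(λ_max−λ_min) = −29·(-sqrt(29)/2 - 1/2)/(14−(-sqrt(29)/2 - 1/2)) = sqrt(29).
= 5.385165… (decimal).

sqrt(29)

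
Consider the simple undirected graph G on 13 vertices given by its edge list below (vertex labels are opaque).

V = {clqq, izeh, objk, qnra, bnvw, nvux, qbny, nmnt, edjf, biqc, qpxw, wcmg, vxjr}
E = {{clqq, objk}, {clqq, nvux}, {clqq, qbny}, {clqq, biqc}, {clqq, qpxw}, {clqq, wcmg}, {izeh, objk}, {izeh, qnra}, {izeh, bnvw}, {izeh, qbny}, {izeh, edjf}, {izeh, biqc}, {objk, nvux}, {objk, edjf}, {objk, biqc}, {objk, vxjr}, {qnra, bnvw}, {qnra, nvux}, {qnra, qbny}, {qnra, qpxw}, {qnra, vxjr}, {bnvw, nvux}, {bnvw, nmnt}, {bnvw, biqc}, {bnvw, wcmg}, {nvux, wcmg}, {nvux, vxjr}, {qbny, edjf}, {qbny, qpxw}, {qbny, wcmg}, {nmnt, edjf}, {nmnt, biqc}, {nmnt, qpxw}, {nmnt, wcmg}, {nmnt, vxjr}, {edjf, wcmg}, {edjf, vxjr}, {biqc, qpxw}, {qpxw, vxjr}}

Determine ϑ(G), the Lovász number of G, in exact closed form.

sqrt(13)

deg(qpxw) = 6; N(qpxw) = {clqq, qnra, qbny, nmnt, biqc, vxjr}.
N(objk) = {clqq, izeh, nvux, edjf, biqc, vxjr}, |N(objk)| = 6.
deg(bnvw) = 6; N(bnvw) = {izeh, qnra, nvux, nmnt, biqc, wcmg}.
deg(wcmg) = 6; N(wcmg) = {clqq, bnvw, nvux, qbny, nmnt, edjf}.
13-vertex 6-regular graph: strongly regular (13,6,2,3).
A has 3 distinct eigenvalues ≈ [6.0, 1.303, -2.303].
With N=13: ϑ(G) = 13·(-(-sqrt(13)/2 - 1/2))/(6−(-sqrt(13)/2 - 1/2)) = sqrt(13).
ϑ(G) ≈ 3.605551275.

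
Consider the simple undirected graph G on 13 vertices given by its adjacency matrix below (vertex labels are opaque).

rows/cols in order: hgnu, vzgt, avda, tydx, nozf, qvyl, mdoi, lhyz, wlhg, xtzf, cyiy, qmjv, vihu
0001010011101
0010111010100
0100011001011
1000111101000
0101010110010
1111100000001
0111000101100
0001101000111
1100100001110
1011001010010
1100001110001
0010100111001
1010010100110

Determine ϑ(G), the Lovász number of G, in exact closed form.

sqrt(13)

deg(avda) = 6; N(avda) = {vzgt, qvyl, mdoi, xtzf, qmjv, vihu}.
N(mdoi) = {vzgt, avda, tydx, lhyz, xtzf, cyiy}, |N(mdoi)| = 6.
Vertex xtzf has 6 neighbors: hgnu, avda, tydx, mdoi, wlhg, qmjv.
Vertex qvyl has 6 neighbors: hgnu, vzgt, avda, tydx, nozf, vihu.
G on 13 vertices is 6-regular; strongly regular (13,6,2,3).
spec(A) ≈ [6.0, 1.3028, -2.3028] (distinct, 4 d.p.).
λ_max=6, λ_min=-sqrt(13)/2 - 1/2; ϑ = −13·λ_min/(λ_max−λ_min) = sqrt(13).
≈ 3.6055513 (to 7 d.p.).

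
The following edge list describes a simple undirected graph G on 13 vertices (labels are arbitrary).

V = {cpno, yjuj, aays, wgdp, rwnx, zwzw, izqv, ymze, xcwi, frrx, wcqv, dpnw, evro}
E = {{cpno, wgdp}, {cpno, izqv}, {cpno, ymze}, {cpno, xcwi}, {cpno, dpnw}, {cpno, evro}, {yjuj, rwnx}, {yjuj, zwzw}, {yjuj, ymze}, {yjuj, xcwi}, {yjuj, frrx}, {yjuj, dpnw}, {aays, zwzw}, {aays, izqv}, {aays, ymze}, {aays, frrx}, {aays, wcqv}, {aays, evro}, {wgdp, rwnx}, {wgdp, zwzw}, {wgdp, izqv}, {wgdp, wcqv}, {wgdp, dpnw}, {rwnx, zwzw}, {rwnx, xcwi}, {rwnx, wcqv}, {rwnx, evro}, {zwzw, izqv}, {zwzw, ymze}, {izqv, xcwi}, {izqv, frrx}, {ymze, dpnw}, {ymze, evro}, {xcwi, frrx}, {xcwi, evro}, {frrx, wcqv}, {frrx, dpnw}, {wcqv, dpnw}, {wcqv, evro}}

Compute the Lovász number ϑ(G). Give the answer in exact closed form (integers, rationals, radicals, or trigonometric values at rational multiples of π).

sqrt(13)

Vertex izqv has 6 neighbors: cpno, aays, wgdp, zwzw, xcwi, frrx.
N(wcqv) = {aays, wgdp, rwnx, frrx, dpnw, evro}, |N(wcqv)| = 6.
Vertex zwzw has 6 neighbors: yjuj, aays, wgdp, rwnx, izqv, ymze.
N(wgdp) = {cpno, rwnx, zwzw, izqv, wcqv, dpnw}, |N(wgdp)| = 6.
Regular of degree 6 on 13 vertices: strongly regular (13,6,2,3).
The 3 distinct eigenvalues: [6.0, 1.3028, -2.3028].
Lovász: ϑ = −13(-sqrt(13)/2 - 1/2)/(6+-(-sqrt(13)/2 - 1/2)) = sqrt(13).
≈ 3.605551 (to 6 d.p.).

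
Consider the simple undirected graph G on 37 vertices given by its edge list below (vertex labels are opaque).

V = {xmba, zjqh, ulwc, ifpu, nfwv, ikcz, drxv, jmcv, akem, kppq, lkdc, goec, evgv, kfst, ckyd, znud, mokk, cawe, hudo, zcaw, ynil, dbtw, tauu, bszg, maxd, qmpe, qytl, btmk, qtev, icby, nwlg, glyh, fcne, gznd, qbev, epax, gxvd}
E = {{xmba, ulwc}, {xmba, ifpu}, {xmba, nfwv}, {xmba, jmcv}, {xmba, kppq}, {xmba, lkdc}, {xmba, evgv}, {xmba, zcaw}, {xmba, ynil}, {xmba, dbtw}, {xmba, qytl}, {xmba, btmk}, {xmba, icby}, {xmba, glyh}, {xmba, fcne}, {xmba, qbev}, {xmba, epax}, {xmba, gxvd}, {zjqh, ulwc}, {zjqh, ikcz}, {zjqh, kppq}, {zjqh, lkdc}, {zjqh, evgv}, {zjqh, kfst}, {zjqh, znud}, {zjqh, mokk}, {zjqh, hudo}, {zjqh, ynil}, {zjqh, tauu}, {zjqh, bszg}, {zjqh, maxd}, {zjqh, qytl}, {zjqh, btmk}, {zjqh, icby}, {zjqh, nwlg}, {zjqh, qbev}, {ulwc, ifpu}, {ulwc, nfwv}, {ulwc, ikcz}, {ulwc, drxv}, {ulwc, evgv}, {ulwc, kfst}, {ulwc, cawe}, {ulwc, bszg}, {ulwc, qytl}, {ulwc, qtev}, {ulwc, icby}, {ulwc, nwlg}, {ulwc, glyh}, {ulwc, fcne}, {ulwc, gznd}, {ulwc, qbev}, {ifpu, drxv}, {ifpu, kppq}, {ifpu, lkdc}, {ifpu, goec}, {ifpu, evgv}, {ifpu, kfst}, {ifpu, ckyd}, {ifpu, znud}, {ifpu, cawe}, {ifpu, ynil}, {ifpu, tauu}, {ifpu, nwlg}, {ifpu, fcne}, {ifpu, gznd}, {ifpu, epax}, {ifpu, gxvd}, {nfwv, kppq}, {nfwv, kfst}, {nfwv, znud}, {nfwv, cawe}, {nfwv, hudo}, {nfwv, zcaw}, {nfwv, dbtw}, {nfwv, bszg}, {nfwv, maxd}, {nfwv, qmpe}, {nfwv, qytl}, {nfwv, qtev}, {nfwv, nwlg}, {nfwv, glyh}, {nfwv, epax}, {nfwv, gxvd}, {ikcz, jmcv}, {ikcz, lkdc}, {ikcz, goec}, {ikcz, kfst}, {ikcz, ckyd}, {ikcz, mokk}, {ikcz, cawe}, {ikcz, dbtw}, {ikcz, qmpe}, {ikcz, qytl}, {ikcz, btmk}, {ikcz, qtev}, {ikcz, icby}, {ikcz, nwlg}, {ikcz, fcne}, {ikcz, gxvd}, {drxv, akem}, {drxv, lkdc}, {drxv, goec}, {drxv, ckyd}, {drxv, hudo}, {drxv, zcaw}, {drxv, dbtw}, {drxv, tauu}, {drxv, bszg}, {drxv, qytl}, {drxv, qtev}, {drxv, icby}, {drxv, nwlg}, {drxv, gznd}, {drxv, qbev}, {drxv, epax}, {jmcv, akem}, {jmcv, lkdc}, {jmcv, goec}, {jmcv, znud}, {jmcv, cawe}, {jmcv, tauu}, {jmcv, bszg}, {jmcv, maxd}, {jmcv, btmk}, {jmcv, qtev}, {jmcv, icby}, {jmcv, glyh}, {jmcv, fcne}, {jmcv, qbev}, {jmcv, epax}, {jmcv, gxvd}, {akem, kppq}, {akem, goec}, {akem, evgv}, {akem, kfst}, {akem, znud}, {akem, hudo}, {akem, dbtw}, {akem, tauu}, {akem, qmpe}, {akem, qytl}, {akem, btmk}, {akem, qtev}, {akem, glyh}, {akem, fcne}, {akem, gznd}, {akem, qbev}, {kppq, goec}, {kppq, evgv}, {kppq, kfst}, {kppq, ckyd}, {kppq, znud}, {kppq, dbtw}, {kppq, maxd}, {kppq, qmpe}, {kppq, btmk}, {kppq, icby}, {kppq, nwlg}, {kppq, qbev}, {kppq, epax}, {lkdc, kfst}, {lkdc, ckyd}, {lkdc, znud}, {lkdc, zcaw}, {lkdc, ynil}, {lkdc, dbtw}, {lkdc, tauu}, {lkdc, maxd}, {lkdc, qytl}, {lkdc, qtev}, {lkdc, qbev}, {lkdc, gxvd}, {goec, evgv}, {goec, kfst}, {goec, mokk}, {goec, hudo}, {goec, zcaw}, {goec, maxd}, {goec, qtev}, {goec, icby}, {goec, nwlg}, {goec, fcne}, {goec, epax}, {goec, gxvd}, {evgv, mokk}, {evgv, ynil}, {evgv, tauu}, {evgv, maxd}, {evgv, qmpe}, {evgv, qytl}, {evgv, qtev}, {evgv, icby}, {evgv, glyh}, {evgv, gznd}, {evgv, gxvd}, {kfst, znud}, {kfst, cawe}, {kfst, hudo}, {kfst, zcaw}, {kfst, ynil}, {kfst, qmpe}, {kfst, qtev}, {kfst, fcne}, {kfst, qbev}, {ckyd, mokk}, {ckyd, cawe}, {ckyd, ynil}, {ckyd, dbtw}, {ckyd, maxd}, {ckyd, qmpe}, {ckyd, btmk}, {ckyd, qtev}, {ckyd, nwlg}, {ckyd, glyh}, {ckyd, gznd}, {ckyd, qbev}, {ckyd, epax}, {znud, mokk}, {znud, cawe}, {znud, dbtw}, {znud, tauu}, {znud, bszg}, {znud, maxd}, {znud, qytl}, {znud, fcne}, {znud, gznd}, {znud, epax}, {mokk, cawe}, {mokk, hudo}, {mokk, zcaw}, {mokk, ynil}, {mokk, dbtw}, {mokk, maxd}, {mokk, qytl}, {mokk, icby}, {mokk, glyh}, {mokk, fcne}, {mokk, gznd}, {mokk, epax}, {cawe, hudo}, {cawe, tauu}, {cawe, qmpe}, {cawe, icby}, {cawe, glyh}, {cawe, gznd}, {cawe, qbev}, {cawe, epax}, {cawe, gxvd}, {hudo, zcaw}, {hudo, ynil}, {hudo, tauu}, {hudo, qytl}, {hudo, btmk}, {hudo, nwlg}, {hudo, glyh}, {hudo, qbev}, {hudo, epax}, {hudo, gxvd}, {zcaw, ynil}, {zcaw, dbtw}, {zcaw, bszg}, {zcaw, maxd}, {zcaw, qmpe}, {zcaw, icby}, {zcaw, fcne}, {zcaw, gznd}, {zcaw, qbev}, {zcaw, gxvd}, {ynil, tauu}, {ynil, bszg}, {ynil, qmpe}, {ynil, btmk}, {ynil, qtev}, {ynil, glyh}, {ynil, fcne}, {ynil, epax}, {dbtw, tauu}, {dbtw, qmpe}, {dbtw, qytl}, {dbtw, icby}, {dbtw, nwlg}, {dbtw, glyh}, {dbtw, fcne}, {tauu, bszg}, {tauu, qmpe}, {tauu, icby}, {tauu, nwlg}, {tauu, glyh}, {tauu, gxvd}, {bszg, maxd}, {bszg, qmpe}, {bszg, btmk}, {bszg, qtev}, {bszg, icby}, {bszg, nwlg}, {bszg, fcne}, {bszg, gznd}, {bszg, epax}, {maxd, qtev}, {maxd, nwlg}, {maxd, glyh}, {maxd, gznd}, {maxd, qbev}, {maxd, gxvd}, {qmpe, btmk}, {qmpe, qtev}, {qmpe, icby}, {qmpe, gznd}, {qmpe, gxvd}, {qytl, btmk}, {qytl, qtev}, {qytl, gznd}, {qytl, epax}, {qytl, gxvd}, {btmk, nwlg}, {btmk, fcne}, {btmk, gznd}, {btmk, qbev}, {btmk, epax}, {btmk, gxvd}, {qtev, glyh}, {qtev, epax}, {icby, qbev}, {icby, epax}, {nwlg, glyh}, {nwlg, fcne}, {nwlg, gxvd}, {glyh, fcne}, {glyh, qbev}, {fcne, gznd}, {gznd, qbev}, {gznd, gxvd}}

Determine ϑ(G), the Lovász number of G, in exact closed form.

N(kfst) = {zjqh, ulwc, ifpu, nfwv, ikcz, akem, kppq, lkdc, goec, znud, cawe, hudo, zcaw, ynil, qmpe, qtev, fcne, qbev}, |N(kfst)| = 18.
Vertex gznd has 18 neighbors: ulwc, ifpu, drxv, akem, evgv, ckyd, znud, mokk, cawe, zcaw, bszg, maxd, qmpe, qytl, btmk, fcne, qbev, gxvd.
N(lkdc) = {xmba, zjqh, ifpu, ikcz, drxv, jmcv, kfst, ckyd, znud, zcaw, ynil, dbtw, tauu, maxd, qytl, qtev, qbev, gxvd}, |N(lkdc)| = 18.
N(nwlg) = {zjqh, ulwc, ifpu, nfwv, ikcz, drxv, kppq, goec, ckyd, hudo, dbtw, tauu, bszg, maxd, btmk, glyh, fcne, gxvd}, |N(nwlg)| = 18.
Regular of degree 18 on 37 vertices: strongly regular (37,18,8,9).
The 3 distinct eigenvalues: [18.0, 2.541, -3.541].
Lovász (edge-transitive): ϑ = −37·(-sqrt(37)/2 - 1/2)/((18)−(-sqrt(37)/2 - 1/2)) = sqrt(37).
≈ 6.082763 (to 6 d.p.).

sqrt(37)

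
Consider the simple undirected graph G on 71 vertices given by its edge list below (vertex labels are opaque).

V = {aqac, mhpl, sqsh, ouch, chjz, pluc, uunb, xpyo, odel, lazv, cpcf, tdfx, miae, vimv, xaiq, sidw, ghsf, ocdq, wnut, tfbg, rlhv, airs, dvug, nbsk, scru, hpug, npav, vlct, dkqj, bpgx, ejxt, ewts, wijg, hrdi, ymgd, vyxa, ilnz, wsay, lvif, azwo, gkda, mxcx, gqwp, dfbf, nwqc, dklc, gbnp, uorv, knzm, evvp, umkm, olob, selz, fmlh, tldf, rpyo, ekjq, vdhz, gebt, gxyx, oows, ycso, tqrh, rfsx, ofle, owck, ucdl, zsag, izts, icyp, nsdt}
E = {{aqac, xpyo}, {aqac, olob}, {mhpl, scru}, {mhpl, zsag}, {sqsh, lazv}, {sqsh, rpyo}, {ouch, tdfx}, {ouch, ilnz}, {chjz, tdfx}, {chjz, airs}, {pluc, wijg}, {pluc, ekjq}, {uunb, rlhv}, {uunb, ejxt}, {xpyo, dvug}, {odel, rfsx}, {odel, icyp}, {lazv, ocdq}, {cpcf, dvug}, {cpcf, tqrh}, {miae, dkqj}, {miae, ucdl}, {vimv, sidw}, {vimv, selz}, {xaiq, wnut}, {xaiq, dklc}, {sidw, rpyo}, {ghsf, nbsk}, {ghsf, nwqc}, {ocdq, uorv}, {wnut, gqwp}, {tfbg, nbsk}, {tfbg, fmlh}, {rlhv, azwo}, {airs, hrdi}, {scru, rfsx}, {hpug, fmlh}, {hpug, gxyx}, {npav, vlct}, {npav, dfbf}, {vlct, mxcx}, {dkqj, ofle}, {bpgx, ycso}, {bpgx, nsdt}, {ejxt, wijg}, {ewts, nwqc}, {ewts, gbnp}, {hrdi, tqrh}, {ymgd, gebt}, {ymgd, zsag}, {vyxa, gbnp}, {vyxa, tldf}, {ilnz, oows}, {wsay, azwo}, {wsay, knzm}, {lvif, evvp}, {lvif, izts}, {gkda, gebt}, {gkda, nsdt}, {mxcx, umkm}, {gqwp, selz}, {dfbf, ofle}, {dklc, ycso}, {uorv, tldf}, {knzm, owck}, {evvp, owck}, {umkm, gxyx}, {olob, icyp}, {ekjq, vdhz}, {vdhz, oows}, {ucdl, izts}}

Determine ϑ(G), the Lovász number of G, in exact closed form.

71*cos(pi/71)/(cos(pi/71) + 1)

deg(gebt) = 2; N(gebt) = {ymgd, gkda}.
N(selz) = {vimv, gqwp}, |N(selz)| = 2.
Vertex ofle has 2 neighbors: dkqj, dfbf.
N(miae) = {dkqj, ucdl}, |N(miae)| = 2.
G on 71 vertices is 2-regular; connected 2-regular on 71 ⇒ C_{71}.
Distinct eigenvalues (to 5 d.p.): [2.0, 1.99217, 1.96876, 1.92993, 1.876, 1.80739, 1.72463, 1.62837, 1.51937, 1.39848, 1.26665, 1.1249, 0.97435, 0.81617, 0.6516, 0.48194, 0.3085, 0.13265, -0.04424, -0.22079, -0.3956, -0.56732, -0.7346, -0.89613, -1.05065, -1.19694, -1.33387, -1.46036, -1.57542, -1.67814, -1.76774, -1.8435, -1.90483, -1.95125, -1.98241, -1.99804].
ϑ = −N·λ_min/(λ_max−λ_min) = −71·(-2*cos(pi/71))/(2−(-2*cos(pi/71))) = 71*cos(pi/71)/(cos(pi/71) + 1).
= 35.482618… (decimal).
35 ≤ 71*cos(pi/71)/(cos(pi/71) + 1) ≤ 36: both strict.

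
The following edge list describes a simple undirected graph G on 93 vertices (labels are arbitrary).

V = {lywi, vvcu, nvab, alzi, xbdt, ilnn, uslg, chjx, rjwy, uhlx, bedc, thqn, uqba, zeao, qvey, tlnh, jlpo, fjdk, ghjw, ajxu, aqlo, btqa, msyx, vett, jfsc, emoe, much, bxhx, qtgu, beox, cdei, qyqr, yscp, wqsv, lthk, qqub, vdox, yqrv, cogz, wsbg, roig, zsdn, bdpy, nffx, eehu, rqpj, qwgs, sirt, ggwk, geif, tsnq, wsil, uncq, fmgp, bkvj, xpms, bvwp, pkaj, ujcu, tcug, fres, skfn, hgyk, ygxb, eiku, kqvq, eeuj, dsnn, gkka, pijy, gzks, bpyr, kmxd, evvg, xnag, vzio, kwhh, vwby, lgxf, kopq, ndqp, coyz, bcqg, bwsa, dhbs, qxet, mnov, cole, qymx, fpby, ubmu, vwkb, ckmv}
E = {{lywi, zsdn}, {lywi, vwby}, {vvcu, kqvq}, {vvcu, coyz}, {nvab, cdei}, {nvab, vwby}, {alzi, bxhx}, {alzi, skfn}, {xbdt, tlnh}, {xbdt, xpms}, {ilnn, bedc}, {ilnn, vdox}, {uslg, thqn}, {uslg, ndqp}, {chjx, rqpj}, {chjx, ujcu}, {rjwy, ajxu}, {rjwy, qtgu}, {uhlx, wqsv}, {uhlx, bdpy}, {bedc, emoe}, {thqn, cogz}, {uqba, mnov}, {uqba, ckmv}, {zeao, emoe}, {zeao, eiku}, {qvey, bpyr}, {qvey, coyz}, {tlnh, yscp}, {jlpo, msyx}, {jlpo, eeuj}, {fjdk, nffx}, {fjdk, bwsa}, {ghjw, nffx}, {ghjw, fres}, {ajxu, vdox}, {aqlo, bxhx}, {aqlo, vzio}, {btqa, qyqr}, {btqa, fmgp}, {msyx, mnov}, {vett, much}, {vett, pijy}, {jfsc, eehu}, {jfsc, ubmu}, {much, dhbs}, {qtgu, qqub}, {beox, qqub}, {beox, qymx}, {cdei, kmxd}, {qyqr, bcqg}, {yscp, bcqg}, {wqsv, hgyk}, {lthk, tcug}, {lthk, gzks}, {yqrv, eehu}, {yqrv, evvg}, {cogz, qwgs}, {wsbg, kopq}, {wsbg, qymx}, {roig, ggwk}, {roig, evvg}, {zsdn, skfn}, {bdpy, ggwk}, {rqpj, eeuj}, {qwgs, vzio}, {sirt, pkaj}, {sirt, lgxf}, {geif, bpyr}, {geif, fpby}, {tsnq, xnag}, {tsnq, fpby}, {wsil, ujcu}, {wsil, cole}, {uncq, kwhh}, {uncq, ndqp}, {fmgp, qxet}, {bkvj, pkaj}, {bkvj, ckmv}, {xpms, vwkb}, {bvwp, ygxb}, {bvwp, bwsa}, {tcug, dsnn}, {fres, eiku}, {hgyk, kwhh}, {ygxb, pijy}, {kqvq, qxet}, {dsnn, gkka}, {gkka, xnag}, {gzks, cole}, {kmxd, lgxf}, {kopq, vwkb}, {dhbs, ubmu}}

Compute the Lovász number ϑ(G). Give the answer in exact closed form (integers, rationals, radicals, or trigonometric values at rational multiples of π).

deg(wqsv) = 2; N(wqsv) = {uhlx, hgyk}.
deg(wsbg) = 2; N(wsbg) = {kopq, qymx}.
Vertex vwby has 2 neighbors: lywi, nvab.
deg(fmgp) = 2; N(fmgp) = {btqa, qxet}.
2-regular, N=93; a single 93-cycle (edge-transitive).
The 47 distinct eigenvalues: [2.0, 1.9954, 1.9818, 1.9591, 1.9274, 1.887, 1.8379, 1.7805, 1.7149, 1.6415, 1.5606, 1.4727, 1.3779, 1.2769, 1.1701, 1.0579, 0.9409, 0.8196, 0.6946, 0.5664, 0.4356, 0.3029, 0.1687, 0.0338, -0.1013, -0.2359, -0.3695, -0.5013, -0.6309, -0.7576, -0.8808, -1.0, -1.1146, -1.2242, -1.3282, -1.4261, -1.5175, -1.602, -1.6792, -1.7487, -1.8102, -1.8635, -1.9083, -1.9443, -1.9715, -1.9897, -1.9989].
ϑ = −N·λ_min/(λ_max−λ_min) = −93·(-2*cos(pi/93))/(2−(-2*cos(pi/93))) = 93*cos(pi/93)/(cos(pi/93) + 1).
= 46.48673188… (decimal).
α=46, χ(Ḡ)=47; ϑ=93*cos(pi/93)/(cos(pi/93) + 1) lies between (both strict).

93*cos(pi/93)/(cos(pi/93) + 1)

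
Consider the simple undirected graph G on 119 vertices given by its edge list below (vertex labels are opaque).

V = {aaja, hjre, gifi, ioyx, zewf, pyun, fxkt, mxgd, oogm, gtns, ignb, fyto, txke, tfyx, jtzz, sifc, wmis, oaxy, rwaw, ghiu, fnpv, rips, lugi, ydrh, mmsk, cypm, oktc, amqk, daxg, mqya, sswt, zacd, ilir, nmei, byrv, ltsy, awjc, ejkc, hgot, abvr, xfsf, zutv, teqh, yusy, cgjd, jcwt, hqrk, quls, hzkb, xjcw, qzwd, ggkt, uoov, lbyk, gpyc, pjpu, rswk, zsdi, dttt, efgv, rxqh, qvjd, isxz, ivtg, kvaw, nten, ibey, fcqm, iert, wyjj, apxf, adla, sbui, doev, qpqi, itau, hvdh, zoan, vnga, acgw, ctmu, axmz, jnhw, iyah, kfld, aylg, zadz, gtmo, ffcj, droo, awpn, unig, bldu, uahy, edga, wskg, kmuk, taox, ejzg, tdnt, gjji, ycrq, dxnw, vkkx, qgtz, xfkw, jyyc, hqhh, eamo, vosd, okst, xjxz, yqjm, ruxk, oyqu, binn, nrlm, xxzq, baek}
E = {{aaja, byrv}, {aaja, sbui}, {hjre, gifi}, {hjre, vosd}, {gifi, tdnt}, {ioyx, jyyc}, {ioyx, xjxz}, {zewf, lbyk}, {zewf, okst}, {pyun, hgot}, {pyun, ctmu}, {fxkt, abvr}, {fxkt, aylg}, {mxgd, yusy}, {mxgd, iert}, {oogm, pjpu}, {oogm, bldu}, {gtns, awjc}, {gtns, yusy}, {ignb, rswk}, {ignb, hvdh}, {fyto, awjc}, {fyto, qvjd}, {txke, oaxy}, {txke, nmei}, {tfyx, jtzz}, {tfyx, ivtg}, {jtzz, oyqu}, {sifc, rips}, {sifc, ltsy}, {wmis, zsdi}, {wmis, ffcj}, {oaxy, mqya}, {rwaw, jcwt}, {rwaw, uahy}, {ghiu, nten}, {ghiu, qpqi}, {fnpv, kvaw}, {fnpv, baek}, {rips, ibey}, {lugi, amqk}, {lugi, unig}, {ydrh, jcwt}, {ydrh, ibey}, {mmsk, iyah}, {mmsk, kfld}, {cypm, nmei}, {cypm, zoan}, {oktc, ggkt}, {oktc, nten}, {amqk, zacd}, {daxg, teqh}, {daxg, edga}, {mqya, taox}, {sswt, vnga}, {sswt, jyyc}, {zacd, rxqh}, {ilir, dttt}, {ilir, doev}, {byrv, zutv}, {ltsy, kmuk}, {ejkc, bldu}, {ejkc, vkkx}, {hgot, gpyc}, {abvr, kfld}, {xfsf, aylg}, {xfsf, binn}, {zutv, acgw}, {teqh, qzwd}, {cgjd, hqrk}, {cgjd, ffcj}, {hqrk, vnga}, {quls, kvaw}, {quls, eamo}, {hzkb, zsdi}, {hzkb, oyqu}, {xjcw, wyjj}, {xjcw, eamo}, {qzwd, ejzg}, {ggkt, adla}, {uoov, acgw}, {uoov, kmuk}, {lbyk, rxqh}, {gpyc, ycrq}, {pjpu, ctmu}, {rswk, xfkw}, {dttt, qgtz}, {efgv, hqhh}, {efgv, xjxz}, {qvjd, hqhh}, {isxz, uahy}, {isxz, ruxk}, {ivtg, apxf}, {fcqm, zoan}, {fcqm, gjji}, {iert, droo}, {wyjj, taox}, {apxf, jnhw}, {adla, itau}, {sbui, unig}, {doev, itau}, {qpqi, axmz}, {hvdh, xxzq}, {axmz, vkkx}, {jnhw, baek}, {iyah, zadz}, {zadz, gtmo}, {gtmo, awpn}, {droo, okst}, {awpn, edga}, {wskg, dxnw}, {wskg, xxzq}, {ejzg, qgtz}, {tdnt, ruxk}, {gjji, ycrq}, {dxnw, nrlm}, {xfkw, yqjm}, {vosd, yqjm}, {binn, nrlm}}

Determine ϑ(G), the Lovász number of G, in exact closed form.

119*cos(pi/119)/(cos(pi/119) + 1)

N(txke) = {oaxy, nmei}, |N(txke)| = 2.
Vertex kfld has 2 neighbors: mmsk, abvr.
Vertex zsdi has 2 neighbors: wmis, hzkb.
N(zoan) = {cypm, fcqm}, |N(zoan)| = 2.
2-regular, N=119; a single 119-cycle (edge-transitive).
The 60 distinct eigenvalues: [2.0, 1.9972, 1.9889, 1.975, 1.9556, 1.9307, 1.9005, 1.8649, 1.8242, 1.7784, 1.7276, 1.672, 1.6118, 1.5471, 1.478, 1.4048, 1.3278, 1.247, 1.1627, 1.0752, 0.9847, 0.8915, 0.7957, 0.6978, 0.5979, 0.4964, 0.3934, 0.2894, 0.1845, 0.0792, -0.0264, -0.1319, -0.237, -0.3415, -0.445, -0.5473, -0.6481, -0.747, -0.8439, -0.9384, -1.0303, -1.1194, -1.2053, -1.2878, -1.3668, -1.4419, -1.5131, -1.58, -1.6425, -1.7004, -1.7536, -1.8019, -1.8452, -1.8834, -1.9163, -1.9438, -1.9659, -1.9826, -1.9937, -1.9993].
ϑ = −N·λ_min/(λ_max−λ_min) = −119·(-2*cos(pi/119))/(2−(-2*cos(pi/119))) = 119*cos(pi/119)/(cos(pi/119) + 1).
= 59.48963… (decimal).
Sandwich: α(G)=59 ≤ ϑ(G)=119*cos(pi/119)/(cos(pi/119) + 1) ≤ χ(Ḡ)=60 (both strict).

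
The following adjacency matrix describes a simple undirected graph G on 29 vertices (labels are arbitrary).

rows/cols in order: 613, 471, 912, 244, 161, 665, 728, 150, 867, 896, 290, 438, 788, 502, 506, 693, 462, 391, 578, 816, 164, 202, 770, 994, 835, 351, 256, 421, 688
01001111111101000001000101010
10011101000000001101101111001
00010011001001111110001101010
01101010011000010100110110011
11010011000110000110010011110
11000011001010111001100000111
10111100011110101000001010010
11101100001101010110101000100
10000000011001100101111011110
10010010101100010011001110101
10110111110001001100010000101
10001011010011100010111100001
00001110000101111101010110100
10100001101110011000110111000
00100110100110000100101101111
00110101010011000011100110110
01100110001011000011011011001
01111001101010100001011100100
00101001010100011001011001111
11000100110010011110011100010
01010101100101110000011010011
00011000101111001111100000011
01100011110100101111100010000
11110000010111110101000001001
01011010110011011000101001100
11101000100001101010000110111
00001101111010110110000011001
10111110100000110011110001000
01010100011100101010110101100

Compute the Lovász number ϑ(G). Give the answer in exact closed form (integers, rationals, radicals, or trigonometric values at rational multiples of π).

sqrt(29)

N(438) = {613, 161, 728, 150, 896, 788, 502, 506, 578, 164, 202, 770, 994, 688}, |N(438)| = 14.
N(351) = {613, 471, 912, 161, 867, 502, 506, 462, 578, 994, 835, 256, 421, 688}, |N(351)| = 14.
Vertex 770 has 14 neighbors: 471, 912, 728, 150, 867, 896, 438, 506, 462, 391, 578, 816, 164, 835.
deg(835) = 14; N(835) = {471, 244, 161, 728, 867, 896, 788, 502, 693, 462, 164, 770, 351, 256}.
14-regular, N=29; SR(29,14,6,7) — a Paley graph.
spec(A) ≈ [14.0, 2.19258, -3.19258] (distinct, 5 d.p.).
Lovász (edge-transitive): ϑ = −29·(-sqrt(29)/2 - 1/2)/((14)−(-sqrt(29)/2 - 1/2)) = sqrt(29).
= 5.3851648… (decimal).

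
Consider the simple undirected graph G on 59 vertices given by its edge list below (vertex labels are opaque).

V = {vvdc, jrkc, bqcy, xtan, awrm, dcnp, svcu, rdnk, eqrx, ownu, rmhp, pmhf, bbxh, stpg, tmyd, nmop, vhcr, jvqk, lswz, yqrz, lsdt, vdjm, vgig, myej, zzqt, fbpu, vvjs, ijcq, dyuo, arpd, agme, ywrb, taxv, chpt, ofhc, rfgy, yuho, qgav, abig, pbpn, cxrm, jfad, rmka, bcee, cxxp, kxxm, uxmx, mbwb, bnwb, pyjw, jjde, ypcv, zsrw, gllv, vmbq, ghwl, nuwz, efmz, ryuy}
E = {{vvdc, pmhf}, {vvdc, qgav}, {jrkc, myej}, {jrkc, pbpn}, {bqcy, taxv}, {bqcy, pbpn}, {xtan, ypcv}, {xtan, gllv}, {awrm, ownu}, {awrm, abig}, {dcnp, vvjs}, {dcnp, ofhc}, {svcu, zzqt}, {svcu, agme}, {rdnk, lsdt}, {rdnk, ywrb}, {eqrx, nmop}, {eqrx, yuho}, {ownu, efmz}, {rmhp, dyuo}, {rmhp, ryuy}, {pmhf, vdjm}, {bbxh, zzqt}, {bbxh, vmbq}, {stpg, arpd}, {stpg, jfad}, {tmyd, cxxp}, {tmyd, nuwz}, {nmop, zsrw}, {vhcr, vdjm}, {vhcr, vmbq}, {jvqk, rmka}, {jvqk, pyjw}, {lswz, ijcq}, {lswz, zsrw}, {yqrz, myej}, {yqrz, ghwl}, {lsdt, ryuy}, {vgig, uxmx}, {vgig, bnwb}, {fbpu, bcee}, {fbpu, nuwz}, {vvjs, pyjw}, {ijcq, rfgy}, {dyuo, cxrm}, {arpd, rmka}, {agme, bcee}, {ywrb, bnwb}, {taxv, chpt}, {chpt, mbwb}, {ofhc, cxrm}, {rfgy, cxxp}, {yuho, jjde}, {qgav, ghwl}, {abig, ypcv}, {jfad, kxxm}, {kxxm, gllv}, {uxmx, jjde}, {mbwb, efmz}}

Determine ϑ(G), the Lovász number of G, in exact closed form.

59*cos(pi/59)/(cos(pi/59) + 1)

Vertex bqcy has 2 neighbors: taxv, pbpn.
deg(qgav) = 2; N(qgav) = {vvdc, ghwl}.
deg(ofhc) = 2; N(ofhc) = {dcnp, cxrm}.
deg(fbpu) = 2; N(fbpu) = {bcee, nuwz}.
59-vertex 2-regular graph: connected 2-regular on 59 ⇒ C_{59}.
Distinct eigenvalues (to 3 d.p.): [2.0, 1.989, 1.955, 1.899, 1.821, 1.723, 1.605, 1.47, 1.317, 1.15, 0.969, 0.778, 0.577, 0.371, 0.16, -0.053, -0.265, -0.475, -0.678, -0.875, -1.061, -1.235, -1.395, -1.54, -1.667, -1.775, -1.863, -1.93, -1.975, -1.997].
λ_max=2, λ_min=-2*cos(pi/59); ϑ = −59·λ_min/(λ_max−λ_min) = 59*cos(pi/59)/(cos(pi/59) + 1).
= 29.479080… (decimal).
Check 29 ≤ 59*cos(pi/59)/(cos(pi/59) + 1) ≤ 30: both strict.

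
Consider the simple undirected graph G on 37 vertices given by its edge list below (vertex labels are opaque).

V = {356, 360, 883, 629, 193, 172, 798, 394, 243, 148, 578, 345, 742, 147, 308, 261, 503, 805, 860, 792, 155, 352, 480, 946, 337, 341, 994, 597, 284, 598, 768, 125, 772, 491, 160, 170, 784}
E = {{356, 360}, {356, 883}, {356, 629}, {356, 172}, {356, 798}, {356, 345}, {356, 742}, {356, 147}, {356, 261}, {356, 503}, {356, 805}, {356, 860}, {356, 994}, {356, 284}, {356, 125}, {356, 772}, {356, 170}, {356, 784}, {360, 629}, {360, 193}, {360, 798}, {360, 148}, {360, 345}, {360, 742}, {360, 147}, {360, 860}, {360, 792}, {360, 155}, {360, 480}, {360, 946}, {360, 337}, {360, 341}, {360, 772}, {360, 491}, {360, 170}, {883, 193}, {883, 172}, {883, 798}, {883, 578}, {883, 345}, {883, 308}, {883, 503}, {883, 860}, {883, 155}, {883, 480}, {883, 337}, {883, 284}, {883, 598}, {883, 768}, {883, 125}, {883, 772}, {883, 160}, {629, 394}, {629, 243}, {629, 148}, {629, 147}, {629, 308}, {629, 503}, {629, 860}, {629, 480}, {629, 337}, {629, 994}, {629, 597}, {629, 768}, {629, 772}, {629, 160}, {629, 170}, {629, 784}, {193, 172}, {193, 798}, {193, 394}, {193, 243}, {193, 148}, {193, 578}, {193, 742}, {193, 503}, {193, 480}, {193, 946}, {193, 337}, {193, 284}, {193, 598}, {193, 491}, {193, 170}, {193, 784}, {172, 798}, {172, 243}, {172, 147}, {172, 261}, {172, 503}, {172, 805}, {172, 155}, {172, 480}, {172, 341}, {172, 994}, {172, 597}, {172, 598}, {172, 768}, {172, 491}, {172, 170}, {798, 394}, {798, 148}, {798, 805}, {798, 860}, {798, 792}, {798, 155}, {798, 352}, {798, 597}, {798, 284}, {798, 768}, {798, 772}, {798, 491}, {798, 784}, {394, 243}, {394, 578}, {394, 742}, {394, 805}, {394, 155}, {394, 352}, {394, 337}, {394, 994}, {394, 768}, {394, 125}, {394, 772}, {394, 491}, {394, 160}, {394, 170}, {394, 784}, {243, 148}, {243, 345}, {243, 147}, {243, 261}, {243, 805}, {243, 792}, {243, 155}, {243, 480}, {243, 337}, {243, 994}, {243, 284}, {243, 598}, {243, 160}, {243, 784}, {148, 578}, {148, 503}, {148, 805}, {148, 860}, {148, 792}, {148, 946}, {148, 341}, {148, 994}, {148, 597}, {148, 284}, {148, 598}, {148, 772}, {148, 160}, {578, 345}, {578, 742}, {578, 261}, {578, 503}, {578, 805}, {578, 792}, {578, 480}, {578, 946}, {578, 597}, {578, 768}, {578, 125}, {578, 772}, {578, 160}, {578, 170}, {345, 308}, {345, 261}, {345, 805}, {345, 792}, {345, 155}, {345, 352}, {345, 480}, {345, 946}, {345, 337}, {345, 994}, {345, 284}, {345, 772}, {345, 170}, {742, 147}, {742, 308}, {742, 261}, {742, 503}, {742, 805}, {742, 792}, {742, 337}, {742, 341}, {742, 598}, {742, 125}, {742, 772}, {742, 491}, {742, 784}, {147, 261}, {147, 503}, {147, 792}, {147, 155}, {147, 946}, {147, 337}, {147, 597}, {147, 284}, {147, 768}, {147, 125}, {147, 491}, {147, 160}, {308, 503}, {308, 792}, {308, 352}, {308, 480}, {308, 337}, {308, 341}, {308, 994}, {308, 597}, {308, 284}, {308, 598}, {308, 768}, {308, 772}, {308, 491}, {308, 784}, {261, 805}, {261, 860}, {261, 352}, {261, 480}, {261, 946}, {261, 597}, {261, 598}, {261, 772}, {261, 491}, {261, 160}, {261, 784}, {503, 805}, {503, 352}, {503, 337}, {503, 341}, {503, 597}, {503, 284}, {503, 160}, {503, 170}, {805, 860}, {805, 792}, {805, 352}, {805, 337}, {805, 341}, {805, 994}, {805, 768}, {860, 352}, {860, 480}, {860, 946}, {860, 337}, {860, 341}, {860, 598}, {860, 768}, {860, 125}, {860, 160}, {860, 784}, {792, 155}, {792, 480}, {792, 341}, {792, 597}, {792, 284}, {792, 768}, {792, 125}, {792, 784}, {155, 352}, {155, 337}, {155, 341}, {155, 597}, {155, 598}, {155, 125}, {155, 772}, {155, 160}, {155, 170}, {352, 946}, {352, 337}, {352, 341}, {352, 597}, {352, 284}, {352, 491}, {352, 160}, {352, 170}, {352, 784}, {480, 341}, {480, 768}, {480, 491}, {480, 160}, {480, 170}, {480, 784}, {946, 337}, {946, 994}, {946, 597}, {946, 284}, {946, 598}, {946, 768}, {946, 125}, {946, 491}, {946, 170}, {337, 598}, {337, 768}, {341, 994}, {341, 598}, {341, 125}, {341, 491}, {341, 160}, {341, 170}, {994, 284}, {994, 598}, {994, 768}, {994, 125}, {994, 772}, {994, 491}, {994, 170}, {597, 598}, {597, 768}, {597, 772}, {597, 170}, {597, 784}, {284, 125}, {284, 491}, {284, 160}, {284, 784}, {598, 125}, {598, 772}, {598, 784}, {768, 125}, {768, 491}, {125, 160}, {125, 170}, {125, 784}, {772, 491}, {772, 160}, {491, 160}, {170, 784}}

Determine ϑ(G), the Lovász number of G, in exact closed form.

sqrt(37)

deg(284) = 18; N(284) = {356, 883, 193, 798, 243, 148, 345, 147, 308, 503, 792, 352, 946, 994, 125, 491, 160, 784}.
deg(360) = 18; N(360) = {356, 629, 193, 798, 148, 345, 742, 147, 860, 792, 155, 480, 946, 337, 341, 772, 491, 170}.
Vertex 946 has 18 neighbors: 360, 193, 148, 578, 345, 147, 261, 860, 352, 337, 994, 597, 284, 598, 768, 125, 491, 170.
Vertex 148 has 18 neighbors: 360, 629, 193, 798, 243, 578, 503, 805, 860, 792, 946, 341, 994, 597, 284, 598, 772, 160.
deg(v) = 18 for all v (|V|=37); SR(37,18,8,9) — a Paley graph.
A has 3 distinct eigenvalues ≈ [18.0, 2.541, -3.541].
Lovász (edge-transitive): ϑ = −37·(-sqrt(37)/2 - 1/2)/((18)−(-sqrt(37)/2 - 1/2)) = sqrt(37).
ϑ(G) ≈ 6.0828.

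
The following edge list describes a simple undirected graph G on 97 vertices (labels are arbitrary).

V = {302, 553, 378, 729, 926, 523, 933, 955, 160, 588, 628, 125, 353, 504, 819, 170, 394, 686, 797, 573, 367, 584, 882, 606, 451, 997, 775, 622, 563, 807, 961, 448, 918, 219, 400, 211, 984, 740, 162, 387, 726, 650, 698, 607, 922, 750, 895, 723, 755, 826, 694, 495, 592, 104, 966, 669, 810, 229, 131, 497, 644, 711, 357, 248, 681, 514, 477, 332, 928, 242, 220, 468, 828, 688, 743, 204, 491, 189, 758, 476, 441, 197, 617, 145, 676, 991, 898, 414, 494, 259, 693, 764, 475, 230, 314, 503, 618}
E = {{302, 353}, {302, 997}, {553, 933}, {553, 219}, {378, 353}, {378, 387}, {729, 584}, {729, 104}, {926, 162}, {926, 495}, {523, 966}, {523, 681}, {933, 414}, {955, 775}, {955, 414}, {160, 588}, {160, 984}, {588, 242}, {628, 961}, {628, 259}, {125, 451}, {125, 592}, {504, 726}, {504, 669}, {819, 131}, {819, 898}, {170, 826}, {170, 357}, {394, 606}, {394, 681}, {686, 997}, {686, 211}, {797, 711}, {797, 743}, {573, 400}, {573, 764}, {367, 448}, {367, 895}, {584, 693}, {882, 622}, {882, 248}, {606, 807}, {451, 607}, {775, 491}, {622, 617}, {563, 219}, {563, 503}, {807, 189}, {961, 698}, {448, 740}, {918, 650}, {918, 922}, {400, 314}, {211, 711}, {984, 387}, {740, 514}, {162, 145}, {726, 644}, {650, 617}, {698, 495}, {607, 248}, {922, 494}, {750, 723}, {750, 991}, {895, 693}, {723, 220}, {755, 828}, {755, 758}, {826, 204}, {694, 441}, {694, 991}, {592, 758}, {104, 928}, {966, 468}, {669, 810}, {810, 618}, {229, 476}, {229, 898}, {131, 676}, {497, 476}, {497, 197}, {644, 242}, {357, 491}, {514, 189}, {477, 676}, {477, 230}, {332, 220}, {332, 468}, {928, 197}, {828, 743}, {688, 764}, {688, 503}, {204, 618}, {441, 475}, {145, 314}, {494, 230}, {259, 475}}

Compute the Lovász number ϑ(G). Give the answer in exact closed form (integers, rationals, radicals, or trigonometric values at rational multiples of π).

97*cos(pi/97)/(cos(pi/97) + 1)

N(302) = {353, 997}, |N(302)| = 2.
Vertex 523 has 2 neighbors: 966, 681.
N(669) = {504, 810}, |N(669)| = 2.
N(229) = {476, 898}, |N(229)| = 2.
deg(v) = 2 for all v (|V|=97); this is C_{97}, the 97-cycle.
A has 49 distinct eigenvalues ≈ [2.0, 1.995806, 1.98324, 1.962356, 1.933242, 1.896018, 1.850842, 1.797903, 1.737423, 1.669656, 1.594886, 1.513426, 1.425618, 1.33183, 1.232457, 1.127914, 1.01864, 0.905094, 0.787752, 0.667105, 0.54366, 0.417935, 0.290457, 0.161761, 0.032386, -0.097124, -0.226228, -0.354382, -0.48105, -0.6057, -0.72781, -0.846867, -0.962372, -1.07384, -1.180805, -1.282816, -1.379448, -1.470293, -1.554971, -1.633127, -1.704434, -1.768591, -1.82533, -1.874413, -1.915635, -1.948821, -1.973833, -1.990567, -1.998951].
Lovász: ϑ = −97(-2*cos(pi/97))/(2+-(-1)*2*cos(pi/97)) = 97*cos(pi/97)/(cos(pi/97) + 1).
ϑ(G) ≈ 48.48727921.
Sandwich: α(G)=48 ≤ ϑ(G)=97*cos(pi/97)/(cos(pi/97) + 1) ≤ χ(Ḡ)=49 (both strict).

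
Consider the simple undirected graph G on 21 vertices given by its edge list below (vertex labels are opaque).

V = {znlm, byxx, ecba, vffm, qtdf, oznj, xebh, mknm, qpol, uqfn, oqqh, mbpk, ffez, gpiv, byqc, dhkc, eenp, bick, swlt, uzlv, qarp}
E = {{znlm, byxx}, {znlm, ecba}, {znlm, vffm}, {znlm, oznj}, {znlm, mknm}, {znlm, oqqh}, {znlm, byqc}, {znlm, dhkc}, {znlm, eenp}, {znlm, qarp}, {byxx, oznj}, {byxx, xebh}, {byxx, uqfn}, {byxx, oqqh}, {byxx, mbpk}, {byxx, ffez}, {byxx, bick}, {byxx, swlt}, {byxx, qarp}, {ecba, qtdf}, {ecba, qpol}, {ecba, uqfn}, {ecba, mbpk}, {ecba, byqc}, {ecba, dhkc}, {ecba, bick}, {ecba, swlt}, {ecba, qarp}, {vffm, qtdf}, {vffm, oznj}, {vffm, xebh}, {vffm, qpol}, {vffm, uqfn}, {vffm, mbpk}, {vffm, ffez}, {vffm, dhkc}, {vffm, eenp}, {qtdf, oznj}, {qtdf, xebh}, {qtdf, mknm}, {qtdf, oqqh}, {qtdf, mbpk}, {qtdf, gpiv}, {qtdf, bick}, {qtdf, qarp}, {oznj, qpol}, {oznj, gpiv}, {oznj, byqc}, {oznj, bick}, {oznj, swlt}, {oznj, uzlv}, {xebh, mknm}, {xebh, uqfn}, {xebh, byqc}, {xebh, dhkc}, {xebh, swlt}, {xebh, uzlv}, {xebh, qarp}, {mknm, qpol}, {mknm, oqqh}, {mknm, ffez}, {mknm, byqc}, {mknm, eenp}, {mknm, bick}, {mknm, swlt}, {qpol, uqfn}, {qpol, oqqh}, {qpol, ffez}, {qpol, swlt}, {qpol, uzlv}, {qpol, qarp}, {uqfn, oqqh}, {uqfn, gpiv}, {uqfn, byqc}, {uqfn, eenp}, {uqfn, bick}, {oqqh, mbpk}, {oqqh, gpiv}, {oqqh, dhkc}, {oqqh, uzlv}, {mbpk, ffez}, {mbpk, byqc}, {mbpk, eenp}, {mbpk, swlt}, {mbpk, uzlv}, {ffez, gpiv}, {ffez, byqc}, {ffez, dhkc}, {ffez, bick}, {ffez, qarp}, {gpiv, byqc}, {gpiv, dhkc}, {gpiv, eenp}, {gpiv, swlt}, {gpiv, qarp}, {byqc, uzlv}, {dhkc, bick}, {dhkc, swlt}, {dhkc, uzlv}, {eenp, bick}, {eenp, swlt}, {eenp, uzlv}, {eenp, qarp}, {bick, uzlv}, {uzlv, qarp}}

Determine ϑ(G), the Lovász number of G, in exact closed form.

N(qpol) = {ecba, vffm, oznj, mknm, uqfn, oqqh, ffez, swlt, uzlv, qarp}, |N(qpol)| = 10.
deg(byqc) = 10; N(byqc) = {znlm, ecba, oznj, xebh, mknm, uqfn, mbpk, ffez, gpiv, uzlv}.
Vertex xebh has 10 neighbors: byxx, vffm, qtdf, mknm, uqfn, byqc, dhkc, swlt, uzlv, qarp.
N(oznj) = {znlm, byxx, vffm, qtdf, qpol, gpiv, byqc, bick, swlt, uzlv}, |N(oznj)| = 10.
Every vertex has degree 10 (N=21); this is K(7,2), the Kneser graph.
The 3 distinct eigenvalues: [10.0, 1.0, -4.0].
−21·(-4) / ((10)−(-4)) = 6 = ϑ(G).
Numerically 6.0000.

6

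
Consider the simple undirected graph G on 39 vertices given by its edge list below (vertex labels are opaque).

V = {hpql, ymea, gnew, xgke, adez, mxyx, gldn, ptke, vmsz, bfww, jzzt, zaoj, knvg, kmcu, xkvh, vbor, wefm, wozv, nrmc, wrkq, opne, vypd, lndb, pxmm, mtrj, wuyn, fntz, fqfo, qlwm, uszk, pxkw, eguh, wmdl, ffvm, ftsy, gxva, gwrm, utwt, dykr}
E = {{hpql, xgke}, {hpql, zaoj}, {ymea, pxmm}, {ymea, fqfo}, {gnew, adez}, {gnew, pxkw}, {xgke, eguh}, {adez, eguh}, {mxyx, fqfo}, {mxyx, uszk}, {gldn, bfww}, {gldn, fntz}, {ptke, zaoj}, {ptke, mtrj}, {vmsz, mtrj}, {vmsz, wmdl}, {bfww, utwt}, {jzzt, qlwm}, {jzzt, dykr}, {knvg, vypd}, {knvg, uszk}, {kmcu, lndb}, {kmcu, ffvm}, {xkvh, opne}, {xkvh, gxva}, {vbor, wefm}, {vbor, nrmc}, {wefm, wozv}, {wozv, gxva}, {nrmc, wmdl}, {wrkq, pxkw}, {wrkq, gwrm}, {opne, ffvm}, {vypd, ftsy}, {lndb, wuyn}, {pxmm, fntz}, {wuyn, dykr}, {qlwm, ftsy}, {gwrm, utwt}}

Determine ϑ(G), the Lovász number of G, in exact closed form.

39*cos(pi/39)/(cos(pi/39) + 1)

deg(gwrm) = 2; N(gwrm) = {wrkq, utwt}.
Vertex wefm has 2 neighbors: vbor, wozv.
deg(lndb) = 2; N(lndb) = {kmcu, wuyn}.
deg(qlwm) = 2; N(qlwm) = {jzzt, ftsy}.
Every vertex has degree 2 (N=39); the odd cycle C_{39}.
A has 20 distinct eigenvalues ≈ [2.0, 1.9741, 1.8971, 1.7709, 1.5989, 1.3854, 1.1361, 0.8574, 0.5564, 0.2411, -0.0805, -0.4001, -0.7092, -1.0, -1.2649, -1.497, -1.6904, -1.84, -1.9419, -1.9935].
ϑ = −N·λ_min/(λ_max−λ_min) = −39·(-2*cos(pi/39))/(2−(-2*cos(pi/39))) = 39*cos(pi/39)/(cos(pi/39) + 1).
= 19.4683324… (decimal).
α=19, χ(Ḡ)=20; ϑ=39*cos(pi/39)/(cos(pi/39) + 1) lies between (both strict).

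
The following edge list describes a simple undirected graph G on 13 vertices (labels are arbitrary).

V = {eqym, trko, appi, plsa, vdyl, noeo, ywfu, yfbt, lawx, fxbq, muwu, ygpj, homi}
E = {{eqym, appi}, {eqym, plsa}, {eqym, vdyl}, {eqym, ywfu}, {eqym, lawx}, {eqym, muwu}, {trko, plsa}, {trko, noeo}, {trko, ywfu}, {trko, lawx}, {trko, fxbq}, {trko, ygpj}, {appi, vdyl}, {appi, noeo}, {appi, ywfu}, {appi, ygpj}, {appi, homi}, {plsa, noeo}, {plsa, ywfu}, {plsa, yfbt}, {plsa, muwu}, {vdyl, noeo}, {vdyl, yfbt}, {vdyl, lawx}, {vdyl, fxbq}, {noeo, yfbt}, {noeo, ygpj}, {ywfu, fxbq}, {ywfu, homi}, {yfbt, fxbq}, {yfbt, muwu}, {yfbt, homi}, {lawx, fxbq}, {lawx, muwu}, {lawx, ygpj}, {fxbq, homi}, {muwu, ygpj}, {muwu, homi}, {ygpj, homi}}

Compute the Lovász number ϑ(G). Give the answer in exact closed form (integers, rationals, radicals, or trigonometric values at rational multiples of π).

sqrt(13)

N(trko) = {plsa, noeo, ywfu, lawx, fxbq, ygpj}, |N(trko)| = 6.
Vertex plsa has 6 neighbors: eqym, trko, noeo, ywfu, yfbt, muwu.
N(vdyl) = {eqym, appi, noeo, yfbt, lawx, fxbq}, |N(vdyl)| = 6.
N(lawx) = {eqym, trko, vdyl, fxbq, muwu, ygpj}, |N(lawx)| = 6.
G on 13 vertices is 6-regular; SR(13,6,2,3) — a Paley graph.
A has 3 distinct eigenvalues ≈ [6.0, 1.3028, -2.3028].
Lovász: ϑ = −13(-sqrt(13)/2 - 1/2)/(6+-(-sqrt(13)/2 - 1/2)) = sqrt(13).
Numerically 3.6056.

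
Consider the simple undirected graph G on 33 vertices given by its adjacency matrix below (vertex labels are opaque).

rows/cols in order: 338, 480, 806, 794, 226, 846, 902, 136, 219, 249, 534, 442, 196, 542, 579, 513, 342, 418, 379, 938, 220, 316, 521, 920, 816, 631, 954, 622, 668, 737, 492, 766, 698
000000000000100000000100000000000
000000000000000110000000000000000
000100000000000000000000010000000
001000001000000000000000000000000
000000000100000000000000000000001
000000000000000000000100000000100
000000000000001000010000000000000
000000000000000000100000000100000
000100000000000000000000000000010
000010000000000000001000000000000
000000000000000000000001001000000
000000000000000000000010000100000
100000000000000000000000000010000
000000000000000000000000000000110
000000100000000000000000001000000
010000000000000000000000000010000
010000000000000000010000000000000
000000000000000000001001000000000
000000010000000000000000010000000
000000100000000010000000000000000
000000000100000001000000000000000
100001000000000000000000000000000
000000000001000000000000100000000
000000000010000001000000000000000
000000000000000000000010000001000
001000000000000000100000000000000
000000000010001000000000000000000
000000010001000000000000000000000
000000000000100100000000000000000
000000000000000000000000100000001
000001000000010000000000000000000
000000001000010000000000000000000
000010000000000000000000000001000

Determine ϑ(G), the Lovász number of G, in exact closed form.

Vertex 816 has 2 neighbors: 521, 737.
Vertex 249 has 2 neighbors: 226, 220.
Vertex 534 has 2 neighbors: 920, 954.
Vertex 220 has 2 neighbors: 249, 418.
Regular of degree 2 on 33 vertices: the odd cycle C_{33}.
The 17 distinct eigenvalues: [2.0, 1.9639, 1.8567, 1.6825, 1.4475, 1.1601, 0.8308, 0.4715, 0.0952, -0.2846, -0.6541, -1.0, -1.3097, -1.5721, -1.7777, -1.919, -1.9909].
−33·(-2*cos(pi/33)) / ((2)−(-2*cos(pi/33))) = 33*cos(pi/33)/(cos(pi/33) + 1) = ϑ(G).
= 16.462559… (decimal).
16 ≤ 33*cos(pi/33)/(cos(pi/33) + 1) ≤ 17: both strict.

33*cos(pi/33)/(cos(pi/33) + 1)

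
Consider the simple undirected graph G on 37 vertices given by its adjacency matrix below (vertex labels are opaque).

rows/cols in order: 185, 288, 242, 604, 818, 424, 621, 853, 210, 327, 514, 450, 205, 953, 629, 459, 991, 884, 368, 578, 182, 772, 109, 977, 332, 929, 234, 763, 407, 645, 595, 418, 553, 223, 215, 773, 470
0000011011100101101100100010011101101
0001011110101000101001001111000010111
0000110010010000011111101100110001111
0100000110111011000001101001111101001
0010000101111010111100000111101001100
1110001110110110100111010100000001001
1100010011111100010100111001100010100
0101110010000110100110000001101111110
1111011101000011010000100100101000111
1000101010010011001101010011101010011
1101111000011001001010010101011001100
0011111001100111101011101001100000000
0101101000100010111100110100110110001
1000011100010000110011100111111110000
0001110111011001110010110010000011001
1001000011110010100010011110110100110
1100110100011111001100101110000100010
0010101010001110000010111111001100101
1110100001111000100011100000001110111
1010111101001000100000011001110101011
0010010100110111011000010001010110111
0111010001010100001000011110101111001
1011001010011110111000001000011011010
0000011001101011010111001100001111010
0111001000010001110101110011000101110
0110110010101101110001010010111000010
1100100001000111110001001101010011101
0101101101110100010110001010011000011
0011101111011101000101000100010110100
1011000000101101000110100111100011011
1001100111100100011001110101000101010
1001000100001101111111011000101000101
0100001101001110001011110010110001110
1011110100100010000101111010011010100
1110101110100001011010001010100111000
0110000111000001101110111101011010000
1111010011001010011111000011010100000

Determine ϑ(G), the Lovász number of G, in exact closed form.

sqrt(37)

deg(332) = 18; N(332) = {288, 242, 604, 621, 450, 459, 991, 884, 578, 772, 109, 977, 234, 763, 418, 223, 215, 773}.
deg(953) = 18; N(953) = {185, 424, 621, 853, 450, 991, 884, 182, 772, 109, 929, 234, 763, 407, 645, 595, 418, 553}.
N(459) = {185, 604, 210, 327, 514, 450, 629, 991, 182, 977, 332, 929, 234, 407, 645, 418, 215, 773}, |N(459)| = 18.
deg(424) = 18; N(424) = {185, 288, 242, 621, 853, 210, 514, 450, 953, 629, 991, 578, 182, 772, 977, 929, 223, 470}.
G on 37 vertices is 18-regular; Paley(37): SR with (k,λ,μ)=(18,8,9).
The 3 distinct eigenvalues: [18.0, 2.541381, -3.541381].
ϑ = −N·λ_min/(λ_max−λ_min) = −37·(-sqrt(37)/2 - 1/2)/(18−(-sqrt(37)/2 - 1/2)) = sqrt(37).
Numerically 6.082763.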